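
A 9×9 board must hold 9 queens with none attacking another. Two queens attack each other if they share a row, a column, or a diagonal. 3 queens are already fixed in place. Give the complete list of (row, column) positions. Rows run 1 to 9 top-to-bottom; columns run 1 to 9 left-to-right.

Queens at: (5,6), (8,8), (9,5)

Row 1: attacked by (5,6)→{2,6}; (8,8)→{1,8}; (9,5)→{5}. Safe: 3, 4, 7, 9. Place at column 7.
Row 2: attacked by (1,7)→{6,7,8}; (5,6)→{3,6,9}; (8,8)→{2,8}; (9,5)→{5}. Safe: 1, 4. Place at column 4.
Row 3: attacked by (1,7)→{5,7,9}; (2,4)→{3,4,5}; (5,6)→{4,6,8}; (8,8)→{3,8}; (9,5)→{5}. Safe: 1, 2. Place at column 1.
Row 4: attacked by (1,7)→{4,7}; (2,4)→{2,4,6}; (3,1)→{1,2}; (5,6)→{5,6,7}; (8,8)→{4,8}; (9,5)→{5}. Safe: 3, 9. Place at column 3.
Row 6: attacked by (1,7)→{2,7}; (2,4)→{4,8}; (3,1)→{1,4}; (4,3)→{1,3,5}; (5,6)→{5,6,7}; (8,8)→{6,8}; (9,5)→{2,5,8}. Safe: 9. Place at column 9.
Row 7: attacked by (1,7)→{1,7}; (2,4)→{4,9}; (3,1)→{1,5}; (4,3)→{3,6}; (5,6)→{4,6,8}; (6,9)→{8,9}; (8,8)→{7,8,9}; (9,5)→{3,5,7}. Safe: 2. Place at column 2.
Columns [7, 4, 1, 3, 6, 9, 2, 8, 5], r−c [-6, -2, 2, 1, -1, -3, 5, 0, 4], r+c [8, 6, 4, 7, 11, 15, 9, 16, 14] are all distinct, so no two queens attack.

(1,7) (2,4) (3,1) (4,3) (5,6) (6,9) (7,2) (8,8) (9,5)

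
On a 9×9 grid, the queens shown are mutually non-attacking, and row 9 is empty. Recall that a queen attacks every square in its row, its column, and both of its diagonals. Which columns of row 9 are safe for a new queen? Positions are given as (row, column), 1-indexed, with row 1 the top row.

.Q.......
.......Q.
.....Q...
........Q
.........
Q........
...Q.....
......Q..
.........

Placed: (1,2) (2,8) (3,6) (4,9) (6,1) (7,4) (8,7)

columns 3, 5

(1,2) attacks row 9 at column 2.
(2,8) attacks row 9 at column 8 and diagonals 1.
(3,6) attacks row 9 at column 6.
(4,9) attacks row 9 at column 9 and diagonals 4.
(6,1) attacks row 9 at column 1 and diagonals 4.
(7,4) attacks row 9 at column 4 and diagonals 2, 6.
(8,7) attacks row 9 at column 7 and diagonals 6, 8.
Attacked columns: {1, 2, 4, 6, 7, 8, 9}. Safe: {3, 5}.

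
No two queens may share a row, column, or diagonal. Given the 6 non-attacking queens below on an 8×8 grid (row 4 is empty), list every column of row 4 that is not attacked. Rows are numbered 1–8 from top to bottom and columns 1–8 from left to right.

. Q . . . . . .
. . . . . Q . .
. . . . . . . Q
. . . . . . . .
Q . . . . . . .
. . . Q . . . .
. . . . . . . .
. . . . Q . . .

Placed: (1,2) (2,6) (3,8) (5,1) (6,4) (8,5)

columns 3

(1,2) attacks row 4 at column 2 and diagonals 5.
(2,6) attacks row 4 at column 6 and diagonals 4, 8.
(3,8) attacks row 4 at column 8 and diagonals 7.
(5,1) attacks row 4 at column 1 and diagonals 2.
(6,4) attacks row 4 at column 4 and diagonals 2, 6.
(8,5) attacks row 4 at column 5 and diagonals 1.
Attacked columns: {1, 2, 4, 5, 6, 7, 8}. Safe: {3}.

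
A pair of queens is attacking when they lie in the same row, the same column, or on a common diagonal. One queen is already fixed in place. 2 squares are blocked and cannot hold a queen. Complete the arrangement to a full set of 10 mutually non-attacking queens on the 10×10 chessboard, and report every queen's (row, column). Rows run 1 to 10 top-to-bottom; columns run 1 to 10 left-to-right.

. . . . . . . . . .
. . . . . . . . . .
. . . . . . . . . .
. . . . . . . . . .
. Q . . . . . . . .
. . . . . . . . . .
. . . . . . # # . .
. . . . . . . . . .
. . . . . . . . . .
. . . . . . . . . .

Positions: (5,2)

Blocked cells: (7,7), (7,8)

(1,3) (2,10) (3,8) (4,5) (5,2) (6,4) (7,1) (8,7) (9,9) (10,6)

Row 1: attacked by (5,2)→{2,6}. Safe: 1, 3, 4, 5, 7, 8, 9, 10. Place at column 3.
Row 2: attacked by (1,3)→{2,3,4}; (5,2)→{2,5}. Safe: 1, 6, 7, 8, 9, 10. Place at column 10.
Row 3: attacked by (1,3)→{1,3,5}; (2,10)→{9,10}; (5,2)→{2,4}. Safe: 6, 7, 8. Place at column 8.
Row 4: attacked by (1,3)→{3,6}; (2,10)→{8,10}; (3,8)→{7,8,9}; (5,2)→{1,2,3}. Safe: 4, 5. Place at column 5.
Row 6: attacked by (1,3)→{3,8}; (2,10)→{6,10}; (3,8)→{5,8}; (4,5)→{3,5,7}; (5,2)→{1,2,3}. Safe: 4, 9. Place at column 4.
Row 7: attacked by (1,3)→{3,9}; (2,10)→{5,10}; (3,8)→{4,8}; (4,5)→{2,5,8}; (5,2)→{2,4}; (6,4)→{3,4,5}. Blocked: 7,8. Safe: 1, 6. Place at column 1.
Row 8: attacked by (1,3)→{3,10}; (2,10)→{4,10}; (3,8)→{3,8}; (4,5)→{1,5,9}; (5,2)→{2,5}; (6,4)→{2,4,6}; (7,1)→{1,2}. Safe: 7. Place at column 7.
Row 9: attacked by (1,3)→{3}; (2,10)→{3,10}; (3,8)→{2,8}; (4,5)→{5,10}; (5,2)→{2,6}; (6,4)→{1,4,7}; (7,1)→{1,3}; (8,7)→{6,7,8}. Safe: 9. Place at column 9.
Row 10: attacked by (1,3)→{3}; (2,10)→{2,10}; (3,8)→{1,8}; (4,5)→{5}; (5,2)→{2,7}; (6,4)→{4,8}; (7,1)→{1,4}; (8,7)→{5,7,9}; (9,9)→{8,9,10}. Safe: 6. Place at column 6.
Columns [3, 10, 8, 5, 2, 4, 1, 7, 9, 6], r−c [-2, -8, -5, -1, 3, 2, 6, 1, 0, 4], r+c [4, 12, 11, 9, 7, 10, 8, 15, 18, 16] are all distinct, so no two queens attack.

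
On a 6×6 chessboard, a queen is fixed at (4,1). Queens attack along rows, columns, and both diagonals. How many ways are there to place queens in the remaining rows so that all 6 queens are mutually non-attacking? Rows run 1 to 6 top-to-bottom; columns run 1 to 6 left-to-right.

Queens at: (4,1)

1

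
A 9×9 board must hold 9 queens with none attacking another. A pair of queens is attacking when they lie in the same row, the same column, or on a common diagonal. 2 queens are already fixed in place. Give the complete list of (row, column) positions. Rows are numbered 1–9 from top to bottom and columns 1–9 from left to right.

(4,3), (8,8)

(1,2) (2,6) (3,1) (4,3) (5,7) (6,9) (7,4) (8,8) (9,5)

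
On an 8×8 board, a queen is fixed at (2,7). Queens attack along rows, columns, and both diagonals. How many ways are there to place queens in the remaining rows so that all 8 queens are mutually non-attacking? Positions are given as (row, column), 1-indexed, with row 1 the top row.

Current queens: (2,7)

16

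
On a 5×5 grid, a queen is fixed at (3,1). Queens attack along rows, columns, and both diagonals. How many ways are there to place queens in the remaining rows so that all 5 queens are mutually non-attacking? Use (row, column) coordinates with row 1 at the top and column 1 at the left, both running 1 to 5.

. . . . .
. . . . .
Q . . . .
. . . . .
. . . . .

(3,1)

2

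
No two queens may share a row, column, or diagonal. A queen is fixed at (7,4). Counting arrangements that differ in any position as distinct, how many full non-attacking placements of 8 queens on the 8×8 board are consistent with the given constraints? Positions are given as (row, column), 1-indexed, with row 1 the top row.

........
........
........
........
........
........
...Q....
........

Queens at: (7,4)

Branch on row 1: col 1 → 0; col 2 → 0; col 3 → 3; col 5 → 3; col 6 → 1; col 7 → 0; col 8 → 1.
Sum: 0 + 0 + 3 + 3 + 1 + 0 + 1 = 8.

8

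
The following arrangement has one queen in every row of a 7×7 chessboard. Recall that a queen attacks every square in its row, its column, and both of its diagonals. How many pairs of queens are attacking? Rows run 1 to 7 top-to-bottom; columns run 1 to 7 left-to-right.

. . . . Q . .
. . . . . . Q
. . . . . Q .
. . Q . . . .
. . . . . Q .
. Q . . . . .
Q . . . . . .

Same column: (3,6)–(5,6) (column 6).
Same diagonal: (2,7)–(3,6) (|2−3| = |7−6| = 1); (6,2)–(7,1) (|6−7| = |2−1| = 1).
Total attacking pairs: 3.

3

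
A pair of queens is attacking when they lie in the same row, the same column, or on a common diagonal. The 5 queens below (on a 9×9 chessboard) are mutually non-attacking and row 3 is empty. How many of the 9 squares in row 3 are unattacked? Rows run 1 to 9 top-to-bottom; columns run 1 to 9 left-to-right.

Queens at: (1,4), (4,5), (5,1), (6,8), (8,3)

(1,4) attacks row 3 at column 4 and diagonals 2, 6.
(4,5) attacks row 3 at column 5 and diagonals 4, 6.
(5,1) attacks row 3 at column 1 and diagonals 3.
(6,8) attacks row 3 at column 8 and diagonals 5.
(8,3) attacks row 3 at column 3 and diagonals 8.
Attacked columns: {1, 2, 3, 4, 5, 6, 8}. Safe: {7, 9}.

2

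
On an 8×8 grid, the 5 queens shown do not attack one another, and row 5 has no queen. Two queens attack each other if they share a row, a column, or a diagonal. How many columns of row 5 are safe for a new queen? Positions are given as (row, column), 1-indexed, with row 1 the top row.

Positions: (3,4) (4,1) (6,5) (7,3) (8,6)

2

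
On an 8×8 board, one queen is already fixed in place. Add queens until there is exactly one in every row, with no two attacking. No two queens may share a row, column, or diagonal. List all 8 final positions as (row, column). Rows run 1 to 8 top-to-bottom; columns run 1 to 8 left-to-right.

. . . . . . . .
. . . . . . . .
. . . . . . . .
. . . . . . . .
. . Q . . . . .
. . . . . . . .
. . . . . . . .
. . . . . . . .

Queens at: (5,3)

(1,1) (2,5) (3,8) (4,6) (5,3) (6,7) (7,2) (8,4)

Row 1: attacked by (5,3)→{3,7}. Safe: 1, 2, 4, 5, 6, 8. Place at column 1.
Row 2: attacked by (1,1)→{1,2}; (5,3)→{3,6}. Safe: 4, 5, 7, 8. Place at column 5.
Row 3: attacked by (1,1)→{1,3}; (2,5)→{4,5,6}; (5,3)→{1,3,5}. Safe: 2, 7, 8. Place at column 8.
Row 4: attacked by (1,1)→{1,4}; (2,5)→{3,5,7}; (3,8)→{7,8}; (5,3)→{2,3,4}. Safe: 6. Place at column 6.
Row 6: attacked by (1,1)→{1,6}; (2,5)→{1,5}; (3,8)→{5,8}; (4,6)→{4,6,8}; (5,3)→{2,3,4}. Safe: 7. Place at column 7.
Row 7: attacked by (1,1)→{1,7}; (2,5)→{5}; (3,8)→{4,8}; (4,6)→{3,6}; (5,3)→{1,3,5}; (6,7)→{6,7,8}. Safe: 2. Place at column 2.
Row 8: attacked by (1,1)→{1,8}; (2,5)→{5}; (3,8)→{3,8}; (4,6)→{2,6}; (5,3)→{3,6}; (6,7)→{5,7}; (7,2)→{1,2,3}. Safe: 4. Place at column 4.
Columns [1, 5, 8, 6, 3, 7, 2, 4], r−c [0, -3, -5, -2, 2, -1, 5, 4], r+c [2, 7, 11, 10, 8, 13, 9, 12] are all distinct, so no two queens attack.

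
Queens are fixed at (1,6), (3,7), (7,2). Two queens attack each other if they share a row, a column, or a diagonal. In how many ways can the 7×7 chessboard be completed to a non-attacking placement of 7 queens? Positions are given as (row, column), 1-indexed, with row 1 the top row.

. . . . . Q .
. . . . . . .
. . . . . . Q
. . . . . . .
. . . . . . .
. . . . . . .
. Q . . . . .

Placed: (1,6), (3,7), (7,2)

Branch on row 2: col 1 → 0; col 3 → 1; col 4 → 1.
Sum: 0 + 1 + 1 = 2.

2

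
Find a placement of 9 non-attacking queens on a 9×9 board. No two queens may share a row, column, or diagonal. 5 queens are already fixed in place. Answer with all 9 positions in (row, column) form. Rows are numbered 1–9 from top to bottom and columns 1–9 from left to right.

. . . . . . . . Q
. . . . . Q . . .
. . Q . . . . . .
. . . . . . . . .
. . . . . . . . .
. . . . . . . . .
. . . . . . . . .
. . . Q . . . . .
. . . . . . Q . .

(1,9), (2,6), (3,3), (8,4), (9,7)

(1,9) (2,6) (3,3) (4,1) (5,8) (6,5) (7,2) (8,4) (9,7)

Row 4: attacked by (1,9)→{6,9}; (2,6)→{4,6,8}; (3,3)→{2,3,4}; (8,4)→{4,8}; (9,7)→{2,7}. Safe: 1, 5. Place at column 1.
Row 5: attacked by (1,9)→{5,9}; (2,6)→{3,6,9}; (3,3)→{1,3,5}; (4,1)→{1,2}; (8,4)→{1,4,7}; (9,7)→{3,7}. Safe: 8. Place at column 8.
Row 6: attacked by (1,9)→{4,9}; (2,6)→{2,6}; (3,3)→{3,6}; (4,1)→{1,3}; (5,8)→{7,8,9}; (8,4)→{2,4,6}; (9,7)→{4,7}. Safe: 5. Place at column 5.
Row 7: attacked by (1,9)→{3,9}; (2,6)→{1,6}; (3,3)→{3,7}; (4,1)→{1,4}; (5,8)→{6,8}; (6,5)→{4,5,6}; (8,4)→{3,4,5}; (9,7)→{5,7,9}. Safe: 2. Place at column 2.
Columns [9, 6, 3, 1, 8, 5, 2, 4, 7], r−c [-8, -4, 0, 3, -3, 1, 5, 4, 2], r+c [10, 8, 6, 5, 13, 11, 9, 12, 16] are all distinct, so no two queens attack.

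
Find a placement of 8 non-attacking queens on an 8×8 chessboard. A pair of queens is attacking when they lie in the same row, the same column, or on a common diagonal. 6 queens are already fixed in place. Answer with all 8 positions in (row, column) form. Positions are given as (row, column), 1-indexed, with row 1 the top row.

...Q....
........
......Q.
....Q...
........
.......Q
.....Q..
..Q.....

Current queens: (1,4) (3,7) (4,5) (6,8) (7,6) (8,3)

(1,4) (2,2) (3,7) (4,5) (5,1) (6,8) (7,6) (8,3)

Row 2: attacked by (1,4)→{3,4,5}; (3,7)→{6,7,8}; (4,5)→{3,5,7}; (6,8)→{4,8}; (7,6)→{1,6}; (8,3)→{3}. Safe: 2. Place at column 2.
Row 5: attacked by (1,4)→{4,8}; (2,2)→{2,5}; (3,7)→{5,7}; (4,5)→{4,5,6}; (6,8)→{7,8}; (7,6)→{4,6,8}; (8,3)→{3,6}. Safe: 1. Place at column 1.
Columns [4, 2, 7, 5, 1, 8, 6, 3], r−c [-3, 0, -4, -1, 4, -2, 1, 5], r+c [5, 4, 10, 9, 6, 14, 13, 11] are all distinct, so no two queens attack.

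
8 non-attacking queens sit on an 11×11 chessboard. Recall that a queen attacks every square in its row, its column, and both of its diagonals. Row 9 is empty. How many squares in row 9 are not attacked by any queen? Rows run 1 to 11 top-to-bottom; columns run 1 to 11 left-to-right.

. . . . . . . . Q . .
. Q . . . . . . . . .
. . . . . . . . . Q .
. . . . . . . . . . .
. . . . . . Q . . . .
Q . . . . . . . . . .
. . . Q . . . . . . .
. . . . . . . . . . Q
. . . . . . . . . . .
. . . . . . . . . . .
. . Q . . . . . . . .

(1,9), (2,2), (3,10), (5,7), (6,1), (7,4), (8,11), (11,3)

(1,9) attacks row 9 at column 9 and diagonals 1.
(2,2) attacks row 9 at column 2 and diagonals 9.
(3,10) attacks row 9 at column 10 and diagonals 4.
(5,7) attacks row 9 at column 7 and diagonals 3, 11.
(6,1) attacks row 9 at column 1 and diagonals 4.
(7,4) attacks row 9 at column 4 and diagonals 2, 6.
(8,11) attacks row 9 at column 11 and diagonals 10.
(11,3) attacks row 9 at column 3 and diagonals 1, 5.
Attacked columns: {1, 2, 3, 4, 5, 6, 7, 9, 10, 11}. Safe: {8}.

1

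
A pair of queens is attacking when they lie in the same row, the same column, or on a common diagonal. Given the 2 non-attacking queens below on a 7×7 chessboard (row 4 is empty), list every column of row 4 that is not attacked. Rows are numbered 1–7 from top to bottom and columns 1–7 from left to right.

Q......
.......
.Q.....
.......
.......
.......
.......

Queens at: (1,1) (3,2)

columns 5, 6, 7

(1,1) attacks row 4 at column 1 and diagonals 4.
(3,2) attacks row 4 at column 2 and diagonals 1, 3.
Attacked columns: {1, 2, 3, 4}. Safe: {5, 6, 7}.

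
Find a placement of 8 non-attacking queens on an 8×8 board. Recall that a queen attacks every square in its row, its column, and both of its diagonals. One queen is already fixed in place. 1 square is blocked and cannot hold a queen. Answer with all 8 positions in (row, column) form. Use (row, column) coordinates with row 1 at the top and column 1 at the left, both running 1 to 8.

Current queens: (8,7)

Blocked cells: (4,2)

(1,4) (2,6) (3,1) (4,5) (5,2) (6,8) (7,3) (8,7)

Row 1: attacked by (8,7)→{7}. Safe: 1, 2, 3, 4, 5, 6, 8. Place at column 4.
Row 2: attacked by (1,4)→{3,4,5}; (8,7)→{1,7}. Safe: 2, 6, 8. Place at column 6.
Row 3: attacked by (1,4)→{2,4,6}; (2,6)→{5,6,7}; (8,7)→{2,7}. Safe: 1, 3, 8. Place at column 1.
Row 4: attacked by (1,4)→{1,4,7}; (2,6)→{4,6,8}; (3,1)→{1,2}; (8,7)→{3,7}. Blocked: 2. Safe: 5. Place at column 5.
Row 5: attacked by (1,4)→{4,8}; (2,6)→{3,6}; (3,1)→{1,3}; (4,5)→{4,5,6}; (8,7)→{4,7}. Safe: 2. Place at column 2.
Row 6: attacked by (1,4)→{4}; (2,6)→{2,6}; (3,1)→{1,4}; (4,5)→{3,5,7}; (5,2)→{1,2,3}; (8,7)→{5,7}. Safe: 8. Place at column 8.
Row 7: attacked by (1,4)→{4}; (2,6)→{1,6}; (3,1)→{1,5}; (4,5)→{2,5,8}; (5,2)→{2,4}; (6,8)→{7,8}; (8,7)→{6,7,8}. Safe: 3. Place at column 3.
Columns [4, 6, 1, 5, 2, 8, 3, 7], r−c [-3, -4, 2, -1, 3, -2, 4, 1], r+c [5, 8, 4, 9, 7, 14, 10, 15] are all distinct, so no two queens attack.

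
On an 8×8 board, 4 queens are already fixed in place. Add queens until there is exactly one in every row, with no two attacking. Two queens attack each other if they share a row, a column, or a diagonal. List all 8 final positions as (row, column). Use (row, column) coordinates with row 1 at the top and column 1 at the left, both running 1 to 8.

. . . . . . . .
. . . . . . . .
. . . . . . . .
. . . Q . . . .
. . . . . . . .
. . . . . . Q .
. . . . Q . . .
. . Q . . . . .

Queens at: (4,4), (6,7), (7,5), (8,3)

(1,6) (2,8) (3,2) (4,4) (5,1) (6,7) (7,5) (8,3)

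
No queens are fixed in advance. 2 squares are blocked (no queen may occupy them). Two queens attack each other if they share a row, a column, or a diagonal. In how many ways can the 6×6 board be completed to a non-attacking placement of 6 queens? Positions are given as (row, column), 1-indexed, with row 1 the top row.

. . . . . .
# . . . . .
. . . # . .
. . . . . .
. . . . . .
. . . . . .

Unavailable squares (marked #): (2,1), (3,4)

3

Branch on row 1: col 1 → 0; col 2 → 1; col 3 → 1; col 4 → 0; col 5 → 1; col 6 → 0.
Sum: 0 + 1 + 1 + 0 + 1 + 0 = 3.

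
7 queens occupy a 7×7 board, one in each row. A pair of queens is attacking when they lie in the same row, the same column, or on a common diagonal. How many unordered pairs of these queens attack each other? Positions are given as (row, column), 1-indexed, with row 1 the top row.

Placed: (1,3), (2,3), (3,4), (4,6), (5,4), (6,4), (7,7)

7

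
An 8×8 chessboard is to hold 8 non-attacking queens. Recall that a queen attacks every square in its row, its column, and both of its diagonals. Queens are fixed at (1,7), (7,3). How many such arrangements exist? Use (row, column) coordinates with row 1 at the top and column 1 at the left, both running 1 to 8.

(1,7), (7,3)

Branch on row 2: col 1 → 0; col 2 → 1; col 4 → 2; col 5 → 0.
Sum: 0 + 1 + 2 + 0 = 3.

3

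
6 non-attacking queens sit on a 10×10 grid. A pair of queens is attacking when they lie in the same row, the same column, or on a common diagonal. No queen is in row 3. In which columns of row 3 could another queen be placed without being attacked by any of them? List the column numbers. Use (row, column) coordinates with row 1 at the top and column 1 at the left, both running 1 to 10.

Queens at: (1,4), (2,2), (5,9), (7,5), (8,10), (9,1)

columns 8

(1,4) attacks row 3 at column 4 and diagonals 2, 6.
(2,2) attacks row 3 at column 2 and diagonals 1, 3.
(5,9) attacks row 3 at column 9 and diagonals 7.
(7,5) attacks row 3 at column 5 and diagonals 1, 9.
(8,10) attacks row 3 at column 10 and diagonals 5.
(9,1) attacks row 3 at column 1 and diagonals 7.
Attacked columns: {1, 2, 3, 4, 5, 6, 7, 9, 10}. Safe: {8}.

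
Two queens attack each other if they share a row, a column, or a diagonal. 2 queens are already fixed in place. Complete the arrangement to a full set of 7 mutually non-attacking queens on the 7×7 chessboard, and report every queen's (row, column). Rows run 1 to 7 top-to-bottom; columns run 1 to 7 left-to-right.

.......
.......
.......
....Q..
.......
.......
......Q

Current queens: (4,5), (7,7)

(1,3) (2,6) (3,2) (4,5) (5,1) (6,4) (7,7)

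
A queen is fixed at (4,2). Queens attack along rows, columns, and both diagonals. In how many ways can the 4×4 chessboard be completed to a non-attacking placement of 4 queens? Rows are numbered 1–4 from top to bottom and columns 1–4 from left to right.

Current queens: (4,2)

1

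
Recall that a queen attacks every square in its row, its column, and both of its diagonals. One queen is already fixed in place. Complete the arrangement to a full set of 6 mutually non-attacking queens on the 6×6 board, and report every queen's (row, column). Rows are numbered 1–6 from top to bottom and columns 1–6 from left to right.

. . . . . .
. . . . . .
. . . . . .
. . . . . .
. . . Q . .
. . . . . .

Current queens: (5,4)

Row 1: attacked by (5,4)→{4}. Safe: 1, 2, 3, 5, 6. Place at column 5.
Row 2: attacked by (1,5)→{4,5,6}; (5,4)→{1,4}. Safe: 2, 3. Place at column 3.
Row 3: attacked by (1,5)→{3,5}; (2,3)→{2,3,4}; (5,4)→{2,4,6}. Safe: 1. Place at column 1.
Row 4: attacked by (1,5)→{2,5}; (2,3)→{1,3,5}; (3,1)→{1,2}; (5,4)→{3,4,5}. Safe: 6. Place at column 6.
Row 6: attacked by (1,5)→{5}; (2,3)→{3}; (3,1)→{1,4}; (4,6)→{4,6}; (5,4)→{3,4,5}. Safe: 2. Place at column 2.
Columns [5, 3, 1, 6, 4, 2], r−c [-4, -1, 2, -2, 1, 4], r+c [6, 5, 4, 10, 9, 8] are all distinct, so no two queens attack.

(1,5) (2,3) (3,1) (4,6) (5,4) (6,2)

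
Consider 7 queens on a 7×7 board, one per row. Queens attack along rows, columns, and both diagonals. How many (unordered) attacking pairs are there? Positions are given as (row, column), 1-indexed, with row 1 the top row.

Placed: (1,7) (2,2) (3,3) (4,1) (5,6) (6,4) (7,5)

2

Same diagonal: (2,2)–(3,3) (|2−3| = |2−3| = 1); (6,4)–(7,5) (|6−7| = |4−5| = 1).
Total attacking pairs: 2.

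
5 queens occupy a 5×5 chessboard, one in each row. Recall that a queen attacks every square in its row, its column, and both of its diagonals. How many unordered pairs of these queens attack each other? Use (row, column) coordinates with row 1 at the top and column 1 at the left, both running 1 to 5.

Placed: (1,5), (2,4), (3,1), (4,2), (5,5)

Same column: (1,5)–(5,5) (column 5).
Same diagonal: (1,5)–(2,4) (|1−2| = |5−4| = 1); (1,5)–(4,2) (|1−4| = |5−2| = 3); (2,4)–(4,2) (|2−4| = |4−2| = 2); (3,1)–(4,2) (|3−4| = |1−2| = 1).
Total attacking pairs: 5.

5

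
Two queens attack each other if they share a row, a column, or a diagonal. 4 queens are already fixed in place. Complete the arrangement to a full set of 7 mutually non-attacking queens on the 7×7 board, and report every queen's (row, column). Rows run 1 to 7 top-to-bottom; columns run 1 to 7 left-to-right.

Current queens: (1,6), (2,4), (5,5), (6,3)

Row 3: attacked by (1,6)→{4,6}; (2,4)→{3,4,5}; (5,5)→{3,5,7}; (6,3)→{3,6}. Safe: 1, 2. Place at column 2.
Row 4: attacked by (1,6)→{3,6}; (2,4)→{2,4,6}; (3,2)→{1,2,3}; (5,5)→{4,5,6}; (6,3)→{1,3,5}. Safe: 7. Place at column 7.
Row 7: attacked by (1,6)→{6}; (2,4)→{4}; (3,2)→{2,6}; (4,7)→{4,7}; (5,5)→{3,5,7}; (6,3)→{2,3,4}. Safe: 1. Place at column 1.
Columns [6, 4, 2, 7, 5, 3, 1], r−c [-5, -2, 1, -3, 0, 3, 6], r+c [7, 6, 5, 11, 10, 9, 8] are all distinct, so no two queens attack.

(1,6) (2,4) (3,2) (4,7) (5,5) (6,3) (7,1)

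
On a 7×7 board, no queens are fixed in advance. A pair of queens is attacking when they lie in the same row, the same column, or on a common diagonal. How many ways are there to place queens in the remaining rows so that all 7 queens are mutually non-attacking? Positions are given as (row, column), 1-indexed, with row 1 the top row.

40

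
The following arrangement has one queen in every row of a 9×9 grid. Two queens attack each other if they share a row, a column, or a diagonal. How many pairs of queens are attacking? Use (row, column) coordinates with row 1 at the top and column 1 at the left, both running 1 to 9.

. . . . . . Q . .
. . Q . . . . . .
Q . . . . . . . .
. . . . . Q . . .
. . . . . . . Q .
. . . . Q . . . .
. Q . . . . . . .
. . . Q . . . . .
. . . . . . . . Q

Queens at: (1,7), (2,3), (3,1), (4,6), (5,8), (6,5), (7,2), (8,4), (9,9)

0

All columns are distinct and no two queens satisfy |Δrow| = |Δcol|, so no pair attacks.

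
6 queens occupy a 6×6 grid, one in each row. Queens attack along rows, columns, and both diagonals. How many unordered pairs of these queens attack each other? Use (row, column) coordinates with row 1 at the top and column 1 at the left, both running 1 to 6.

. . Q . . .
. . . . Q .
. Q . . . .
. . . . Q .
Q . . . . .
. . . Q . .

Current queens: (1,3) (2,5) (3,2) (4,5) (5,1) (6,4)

Same column: (2,5)–(4,5) (column 5).
Total attacking pairs: 1.

1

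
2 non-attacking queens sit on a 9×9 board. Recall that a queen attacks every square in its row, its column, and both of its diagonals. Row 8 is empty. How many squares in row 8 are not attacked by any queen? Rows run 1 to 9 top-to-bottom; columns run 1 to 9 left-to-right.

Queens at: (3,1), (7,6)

(3,1) attacks row 8 at column 1 and diagonals 6.
(7,6) attacks row 8 at column 6 and diagonals 5, 7.
Attacked columns: {1, 5, 6, 7}. Safe: {2, 3, 4, 8, 9}.

5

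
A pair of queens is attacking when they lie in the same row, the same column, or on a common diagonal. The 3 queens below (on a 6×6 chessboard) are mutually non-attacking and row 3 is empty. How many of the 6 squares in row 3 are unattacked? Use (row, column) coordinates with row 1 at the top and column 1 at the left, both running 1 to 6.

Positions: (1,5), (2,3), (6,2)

2

(1,5) attacks row 3 at column 5 and diagonals 3.
(2,3) attacks row 3 at column 3 and diagonals 2, 4.
(6,2) attacks row 3 at column 2 and diagonals 5.
Attacked columns: {2, 3, 4, 5}. Safe: {1, 6}.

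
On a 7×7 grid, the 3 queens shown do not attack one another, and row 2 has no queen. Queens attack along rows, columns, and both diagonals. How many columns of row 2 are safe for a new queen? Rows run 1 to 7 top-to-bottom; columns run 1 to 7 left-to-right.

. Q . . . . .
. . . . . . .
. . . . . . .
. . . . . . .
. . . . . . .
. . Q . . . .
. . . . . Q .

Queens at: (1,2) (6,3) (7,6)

(1,2) attacks row 2 at column 2 and diagonals 1, 3.
(6,3) attacks row 2 at column 3 and diagonals 7.
(7,6) attacks row 2 at column 6 and diagonals 1.
Attacked columns: {1, 2, 3, 6, 7}. Safe: {4, 5}.

2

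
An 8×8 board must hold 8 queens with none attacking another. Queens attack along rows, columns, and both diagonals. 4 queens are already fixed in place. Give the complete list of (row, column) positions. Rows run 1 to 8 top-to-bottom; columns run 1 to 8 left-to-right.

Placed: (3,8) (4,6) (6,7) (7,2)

(1,1) (2,5) (3,8) (4,6) (5,3) (6,7) (7,2) (8,4)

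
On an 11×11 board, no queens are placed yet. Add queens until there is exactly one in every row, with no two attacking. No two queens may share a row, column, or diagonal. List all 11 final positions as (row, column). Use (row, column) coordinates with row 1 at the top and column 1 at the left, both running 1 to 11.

Row 1: Safe: 1, 2, 3, 4, 5, 6, 7, 8, 9, 10, 11. Place at column 2.
Row 2: attacked by (1,2)→{1,2,3}. Safe: 4, 5, 6, 7, 8, 9, 10, 11. Place at column 6.
Row 3: attacked by (1,2)→{2,4}; (2,6)→{5,6,7}. Safe: 1, 3, 8, 9, 10, 11. Place at column 10.
Row 4: attacked by (1,2)→{2,5}; (2,6)→{4,6,8}; (3,10)→{9,10,11}. Safe: 1, 3, 7. Place at column 3.
Row 5: attacked by (1,2)→{2,6}; (2,6)→{3,6,9}; (3,10)→{8,10}; (4,3)→{2,3,4}. Safe: 1, 5, 7, 11. Place at column 1.
Row 6: attacked by (1,2)→{2,7}; (2,6)→{2,6,10}; (3,10)→{7,10}; (4,3)→{1,3,5}; (5,1)→{1,2}. Safe: 4, 8, 9, 11. Place at column 8.
Row 7: attacked by (1,2)→{2,8}; (2,6)→{1,6,11}; (3,10)→{6,10}; (4,3)→{3,6}; (5,1)→{1,3}; (6,8)→{7,8,9}. Safe: 4, 5. Place at column 5.
Row 8: attacked by (1,2)→{2,9}; (2,6)→{6}; (3,10)→{5,10}; (4,3)→{3,7}; (5,1)→{1,4}; (6,8)→{6,8,10}; (7,5)→{4,5,6}. Safe: 11. Place at column 11.
Row 9: attacked by (1,2)→{2,10}; (2,6)→{6}; (3,10)→{4,10}; (4,3)→{3,8}; (5,1)→{1,5}; (6,8)→{5,8,11}; (7,5)→{3,5,7}; (8,11)→{10,11}. Safe: 9. Place at column 9.
Row 10: attacked by (1,2)→{2,11}; (2,6)→{6}; (3,10)→{3,10}; (4,3)→{3,9}; (5,1)→{1,6}; (6,8)→{4,8}; (7,5)→{2,5,8}; (8,11)→{9,11}; (9,9)→{8,9,10}. Safe: 7. Place at column 7.
Row 11: attacked by (1,2)→{2}; (2,6)→{6}; (3,10)→{2,10}; (4,3)→{3,10}; (5,1)→{1,7}; (6,8)→{3,8}; (7,5)→{1,5,9}; (8,11)→{8,11}; (9,9)→{7,9,11}; (10,7)→{6,7,8}. Safe: 4. Place at column 4.
Columns [2, 6, 10, 3, 1, 8, 5, 11, 9, 7, 4], r−c [-1, -4, -7, 1, 4, -2, 2, -3, 0, 3, 7], r+c [3, 8, 13, 7, 6, 14, 12, 19, 18, 17, 15] are all distinct, so no two queens attack.

(1,2) (2,6) (3,10) (4,3) (5,1) (6,8) (7,5) (8,11) (9,9) (10,7) (11,4)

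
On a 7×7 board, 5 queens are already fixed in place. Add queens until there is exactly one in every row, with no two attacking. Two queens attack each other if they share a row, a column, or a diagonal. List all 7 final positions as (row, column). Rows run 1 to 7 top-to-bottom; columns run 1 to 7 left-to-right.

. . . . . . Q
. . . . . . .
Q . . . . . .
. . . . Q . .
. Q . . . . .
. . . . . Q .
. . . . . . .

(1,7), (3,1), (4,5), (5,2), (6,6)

(1,7) (2,4) (3,1) (4,5) (5,2) (6,6) (7,3)

Row 2: attacked by (1,7)→{6,7}; (3,1)→{1,2}; (4,5)→{3,5,7}; (5,2)→{2,5}; (6,6)→{2,6}. Safe: 4. Place at column 4.
Row 7: attacked by (1,7)→{1,7}; (2,4)→{4}; (3,1)→{1,5}; (4,5)→{2,5}; (5,2)→{2,4}; (6,6)→{5,6,7}. Safe: 3. Place at column 3.
Columns [7, 4, 1, 5, 2, 6, 3], r−c [-6, -2, 2, -1, 3, 0, 4], r+c [8, 6, 4, 9, 7, 12, 10] are all distinct, so no two queens attack.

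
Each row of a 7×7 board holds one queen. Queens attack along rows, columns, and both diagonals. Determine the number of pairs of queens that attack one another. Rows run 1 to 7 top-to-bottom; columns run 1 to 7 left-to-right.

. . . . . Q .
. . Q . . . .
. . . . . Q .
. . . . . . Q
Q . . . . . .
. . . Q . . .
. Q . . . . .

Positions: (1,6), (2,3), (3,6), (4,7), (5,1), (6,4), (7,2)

Same column: (1,6)–(3,6) (column 6).
Same diagonal: (3,6)–(4,7) (|3−4| = |6−7| = 1); (3,6)–(7,2) (|3−7| = |6−2| = 4).
Total attacking pairs: 3.

3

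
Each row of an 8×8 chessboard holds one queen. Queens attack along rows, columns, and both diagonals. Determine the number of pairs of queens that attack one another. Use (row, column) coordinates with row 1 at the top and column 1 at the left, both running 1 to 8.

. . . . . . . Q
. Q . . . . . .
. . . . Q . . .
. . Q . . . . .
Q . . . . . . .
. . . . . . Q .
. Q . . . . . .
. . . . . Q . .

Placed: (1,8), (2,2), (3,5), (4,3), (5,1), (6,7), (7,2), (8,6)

2

Same column: (2,2)–(7,2) (column 2).
Same diagonal: (1,8)–(7,2) (|1−7| = |8−2| = 6).
Total attacking pairs: 2.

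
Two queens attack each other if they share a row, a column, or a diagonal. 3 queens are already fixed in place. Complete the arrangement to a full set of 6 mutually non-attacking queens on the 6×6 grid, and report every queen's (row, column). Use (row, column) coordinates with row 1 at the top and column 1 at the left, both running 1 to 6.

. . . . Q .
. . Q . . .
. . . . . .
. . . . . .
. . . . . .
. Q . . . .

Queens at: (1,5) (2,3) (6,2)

Row 3: attacked by (1,5)→{3,5}; (2,3)→{2,3,4}; (6,2)→{2,5}. Safe: 1, 6. Place at column 1.
Row 4: attacked by (1,5)→{2,5}; (2,3)→{1,3,5}; (3,1)→{1,2}; (6,2)→{2,4}. Safe: 6. Place at column 6.
Row 5: attacked by (1,5)→{1,5}; (2,3)→{3,6}; (3,1)→{1,3}; (4,6)→{5,6}; (6,2)→{1,2,3}. Safe: 4. Place at column 4.
Columns [5, 3, 1, 6, 4, 2], r−c [-4, -1, 2, -2, 1, 4], r+c [6, 5, 4, 10, 9, 8] are all distinct, so no two queens attack.

(1,5) (2,3) (3,1) (4,6) (5,4) (6,2)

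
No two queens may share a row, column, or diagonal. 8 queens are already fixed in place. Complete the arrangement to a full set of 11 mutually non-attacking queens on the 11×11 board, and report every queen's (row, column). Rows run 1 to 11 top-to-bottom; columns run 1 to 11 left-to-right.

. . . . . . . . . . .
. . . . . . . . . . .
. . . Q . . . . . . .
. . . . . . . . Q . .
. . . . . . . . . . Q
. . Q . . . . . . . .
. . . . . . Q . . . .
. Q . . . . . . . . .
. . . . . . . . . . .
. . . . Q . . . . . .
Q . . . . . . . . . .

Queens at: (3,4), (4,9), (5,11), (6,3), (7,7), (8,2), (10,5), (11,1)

Row 1: attacked by (3,4)→{2,4,6}; (4,9)→{6,9}; (5,11)→{7,11}; (6,3)→{3,8}; (7,7)→{1,7}; (8,2)→{2,9}; (10,5)→{5}; (11,1)→{1,11}. Safe: 10. Place at column 10.
Row 2: attacked by (1,10)→{9,10,11}; (3,4)→{3,4,5}; (4,9)→{7,9,11}; (5,11)→{8,11}; (6,3)→{3,7}; (7,7)→{2,7}; (8,2)→{2,8}; (10,5)→{5}; (11,1)→{1,10}. Safe: 6. Place at column 6.
Row 9: attacked by (1,10)→{2,10}; (2,6)→{6}; (3,4)→{4,10}; (4,9)→{4,9}; (5,11)→{7,11}; (6,3)→{3,6}; (7,7)→{5,7,9}; (8,2)→{1,2,3}; (10,5)→{4,5,6}; (11,1)→{1,3}. Safe: 8. Place at column 8.
Columns [10, 6, 4, 9, 11, 3, 7, 2, 8, 5, 1], r−c [-9, -4, -1, -5, -6, 3, 0, 6, 1, 5, 10], r+c [11, 8, 7, 13, 16, 9, 14, 10, 17, 15, 12] are all distinct, so no two queens attack.

(1,10) (2,6) (3,4) (4,9) (5,11) (6,3) (7,7) (8,2) (9,8) (10,5) (11,1)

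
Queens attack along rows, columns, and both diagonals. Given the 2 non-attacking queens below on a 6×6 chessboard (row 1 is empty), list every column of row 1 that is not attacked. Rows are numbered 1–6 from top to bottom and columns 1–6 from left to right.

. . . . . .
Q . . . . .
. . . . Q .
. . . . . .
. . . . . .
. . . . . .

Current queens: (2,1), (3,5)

(2,1) attacks row 1 at column 1 and diagonals 2.
(3,5) attacks row 1 at column 5 and diagonals 3.
Attacked columns: {1, 2, 3, 5}. Safe: {4, 6}.

columns 4, 6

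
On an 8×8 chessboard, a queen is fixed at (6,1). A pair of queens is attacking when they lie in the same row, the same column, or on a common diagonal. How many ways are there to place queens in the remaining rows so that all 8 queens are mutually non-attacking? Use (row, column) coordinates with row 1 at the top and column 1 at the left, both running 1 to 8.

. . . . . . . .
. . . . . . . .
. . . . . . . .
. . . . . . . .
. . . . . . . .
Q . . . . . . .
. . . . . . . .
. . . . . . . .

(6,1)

16

Branch on row 1: col 2 → 1; col 3 → 4; col 4 → 4; col 5 → 4; col 7 → 3; col 8 → 0.
Sum: 1 + 4 + 4 + 4 + 3 + 0 = 16.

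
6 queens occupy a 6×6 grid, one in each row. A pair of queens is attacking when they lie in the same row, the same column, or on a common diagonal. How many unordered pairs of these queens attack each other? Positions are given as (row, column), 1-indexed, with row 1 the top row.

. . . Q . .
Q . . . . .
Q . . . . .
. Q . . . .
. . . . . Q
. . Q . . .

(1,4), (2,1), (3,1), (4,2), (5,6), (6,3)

2

Same column: (2,1)–(3,1) (column 1).
Same diagonal: (3,1)–(4,2) (|3−4| = |1−2| = 1).
Total attacking pairs: 2.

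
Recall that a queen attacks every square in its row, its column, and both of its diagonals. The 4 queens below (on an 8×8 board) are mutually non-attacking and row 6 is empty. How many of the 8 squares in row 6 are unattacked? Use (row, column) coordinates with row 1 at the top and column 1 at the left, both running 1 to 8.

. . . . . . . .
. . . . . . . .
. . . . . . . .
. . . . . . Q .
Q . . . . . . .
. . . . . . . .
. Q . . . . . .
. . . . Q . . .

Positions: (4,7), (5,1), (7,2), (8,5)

(4,7) attacks row 6 at column 7 and diagonals 5.
(5,1) attacks row 6 at column 1 and diagonals 2.
(7,2) attacks row 6 at column 2 and diagonals 1, 3.
(8,5) attacks row 6 at column 5 and diagonals 3, 7.
Attacked columns: {1, 2, 3, 5, 7}. Safe: {4, 6, 8}.

3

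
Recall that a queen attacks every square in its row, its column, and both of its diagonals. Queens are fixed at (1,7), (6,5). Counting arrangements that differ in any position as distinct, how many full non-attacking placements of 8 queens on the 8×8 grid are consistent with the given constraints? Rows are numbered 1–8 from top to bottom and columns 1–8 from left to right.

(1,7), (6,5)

2

Branch on row 2: col 2 → 1; col 3 → 1; col 4 → 0.
Sum: 1 + 1 + 0 = 2.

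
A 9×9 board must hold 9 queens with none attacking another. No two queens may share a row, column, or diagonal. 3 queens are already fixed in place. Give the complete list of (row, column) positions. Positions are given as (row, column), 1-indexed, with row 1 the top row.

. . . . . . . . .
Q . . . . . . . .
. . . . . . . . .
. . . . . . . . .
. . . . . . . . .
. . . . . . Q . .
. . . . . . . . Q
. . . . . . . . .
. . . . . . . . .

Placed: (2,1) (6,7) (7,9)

(1,5) (2,1) (3,8) (4,4) (5,2) (6,7) (7,9) (8,6) (9,3)

Row 1: attacked by (2,1)→{1,2}; (6,7)→{2,7}; (7,9)→{3,9}. Safe: 4, 5, 6, 8. Place at column 5.
Row 3: attacked by (1,5)→{3,5,7}; (2,1)→{1,2}; (6,7)→{4,7}; (7,9)→{5,9}. Safe: 6, 8. Place at column 8.
Row 4: attacked by (1,5)→{2,5,8}; (2,1)→{1,3}; (3,8)→{7,8,9}; (6,7)→{5,7,9}; (7,9)→{6,9}. Safe: 4. Place at column 4.
Row 5: attacked by (1,5)→{1,5,9}; (2,1)→{1,4}; (3,8)→{6,8}; (4,4)→{3,4,5}; (6,7)→{6,7,8}; (7,9)→{7,9}. Safe: 2. Place at column 2.
Row 8: attacked by (1,5)→{5}; (2,1)→{1,7}; (3,8)→{3,8}; (4,4)→{4,8}; (5,2)→{2,5}; (6,7)→{5,7,9}; (7,9)→{8,9}. Safe: 6. Place at column 6.
Row 9: attacked by (1,5)→{5}; (2,1)→{1,8}; (3,8)→{2,8}; (4,4)→{4,9}; (5,2)→{2,6}; (6,7)→{4,7}; (7,9)→{7,9}; (8,6)→{5,6,7}. Safe: 3. Place at column 3.
Columns [5, 1, 8, 4, 2, 7, 9, 6, 3], r−c [-4, 1, -5, 0, 3, -1, -2, 2, 6], r+c [6, 3, 11, 8, 7, 13, 16, 14, 12] are all distinct, so no two queens attack.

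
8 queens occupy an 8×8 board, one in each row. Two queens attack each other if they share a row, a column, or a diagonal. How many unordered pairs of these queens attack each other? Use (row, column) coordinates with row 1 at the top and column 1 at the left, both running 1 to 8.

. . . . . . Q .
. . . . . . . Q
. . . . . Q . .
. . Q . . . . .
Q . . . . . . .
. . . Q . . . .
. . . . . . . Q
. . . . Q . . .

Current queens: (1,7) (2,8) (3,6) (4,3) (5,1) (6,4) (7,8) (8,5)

3

Same column: (2,8)–(7,8) (column 8).
Same diagonal: (1,7)–(2,8) (|1−2| = |7−8| = 1); (2,8)–(6,4) (|2−6| = |8−4| = 4).
Total attacking pairs: 3.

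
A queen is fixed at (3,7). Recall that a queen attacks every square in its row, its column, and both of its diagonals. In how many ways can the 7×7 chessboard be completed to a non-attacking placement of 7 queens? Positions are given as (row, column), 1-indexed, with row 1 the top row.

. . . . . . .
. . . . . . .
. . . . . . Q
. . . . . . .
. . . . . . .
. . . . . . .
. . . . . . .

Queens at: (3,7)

Branch on row 1: col 1 → 1; col 2 → 1; col 3 → 1; col 4 → 1; col 6 → 2.
Sum: 1 + 1 + 1 + 1 + 2 = 6.

6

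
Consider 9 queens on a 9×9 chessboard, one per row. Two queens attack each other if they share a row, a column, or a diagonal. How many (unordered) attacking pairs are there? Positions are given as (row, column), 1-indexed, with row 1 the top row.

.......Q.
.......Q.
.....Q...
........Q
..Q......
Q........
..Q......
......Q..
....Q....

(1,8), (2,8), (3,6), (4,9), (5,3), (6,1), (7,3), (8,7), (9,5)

5

Same column: (1,8)–(2,8) (column 8); (5,3)–(7,3) (column 3).
Same diagonal: (1,8)–(3,6) (|1−3| = |8−6| = 2); (2,8)–(7,3) (|2−7| = |8−3| = 5); (7,3)–(9,5) (|7−9| = |3−5| = 2).
Total attacking pairs: 5.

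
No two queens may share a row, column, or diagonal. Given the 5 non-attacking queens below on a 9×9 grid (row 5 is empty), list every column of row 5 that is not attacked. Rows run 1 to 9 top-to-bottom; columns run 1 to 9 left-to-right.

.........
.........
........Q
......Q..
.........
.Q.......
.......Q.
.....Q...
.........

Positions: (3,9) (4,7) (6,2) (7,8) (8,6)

columns 4, 5

(3,9) attacks row 5 at column 9 and diagonals 7.
(4,7) attacks row 5 at column 7 and diagonals 6, 8.
(6,2) attacks row 5 at column 2 and diagonals 1, 3.
(7,8) attacks row 5 at column 8 and diagonals 6.
(8,6) attacks row 5 at column 6 and diagonals 3, 9.
Attacked columns: {1, 2, 3, 6, 7, 8, 9}. Safe: {4, 5}.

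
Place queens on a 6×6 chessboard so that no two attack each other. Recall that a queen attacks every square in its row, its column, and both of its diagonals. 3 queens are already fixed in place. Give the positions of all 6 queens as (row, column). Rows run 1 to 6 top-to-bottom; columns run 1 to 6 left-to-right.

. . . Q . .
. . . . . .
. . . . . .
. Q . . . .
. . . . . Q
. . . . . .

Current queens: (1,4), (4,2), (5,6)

Row 2: attacked by (1,4)→{3,4,5}; (4,2)→{2,4}; (5,6)→{3,6}. Safe: 1. Place at column 1.
Row 3: attacked by (1,4)→{2,4,6}; (2,1)→{1,2}; (4,2)→{1,2,3}; (5,6)→{4,6}. Safe: 5. Place at column 5.
Row 6: attacked by (1,4)→{4}; (2,1)→{1,5}; (3,5)→{2,5}; (4,2)→{2,4}; (5,6)→{5,6}. Safe: 3. Place at column 3.
Columns [4, 1, 5, 2, 6, 3], r−c [-3, 1, -2, 2, -1, 3], r+c [5, 3, 8, 6, 11, 9] are all distinct, so no two queens attack.

(1,4) (2,1) (3,5) (4,2) (5,6) (6,3)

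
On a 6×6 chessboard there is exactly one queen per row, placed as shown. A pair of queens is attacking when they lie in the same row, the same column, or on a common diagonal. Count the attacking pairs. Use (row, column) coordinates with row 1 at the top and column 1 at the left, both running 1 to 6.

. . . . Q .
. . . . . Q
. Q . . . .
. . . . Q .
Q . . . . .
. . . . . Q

4

Same column: (1,5)–(4,5) (column 5); (2,6)–(6,6) (column 6).
Same diagonal: (1,5)–(2,6) (|1−2| = |5−6| = 1); (1,5)–(5,1) (|1−5| = |5−1| = 4).
Total attacking pairs: 4.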